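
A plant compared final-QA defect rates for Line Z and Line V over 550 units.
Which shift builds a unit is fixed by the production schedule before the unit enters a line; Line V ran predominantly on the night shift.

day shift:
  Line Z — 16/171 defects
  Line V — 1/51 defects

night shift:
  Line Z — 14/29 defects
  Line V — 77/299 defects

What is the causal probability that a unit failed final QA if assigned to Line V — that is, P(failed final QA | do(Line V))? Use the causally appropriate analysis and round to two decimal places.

Nothing the line does changes shift; the imbalance is an allocation artefact. With shift also predicting the outcome, the pooled figure is confounded, and the within-stratum comparison is the causal one.
Standardising Line V to the population shift mix: 0.404·1/51 + 0.596·77/299 = 0.161.

0.16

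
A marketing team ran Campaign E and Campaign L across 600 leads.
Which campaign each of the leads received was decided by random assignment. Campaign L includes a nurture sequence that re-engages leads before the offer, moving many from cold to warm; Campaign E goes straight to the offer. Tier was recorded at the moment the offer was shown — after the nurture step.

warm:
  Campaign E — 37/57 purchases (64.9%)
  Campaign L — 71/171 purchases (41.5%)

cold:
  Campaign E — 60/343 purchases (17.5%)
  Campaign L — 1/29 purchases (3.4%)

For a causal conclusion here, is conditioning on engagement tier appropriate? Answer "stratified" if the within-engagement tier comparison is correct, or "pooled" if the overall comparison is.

The stratified and pooled comparisons disagree (Campaign E wins within each engagement tier; Campaign L wins overall), so the answer turns on the causal role of engagement tier.
Because the campaign influences engagement tier, engagement tier is a post-treatment mediator, not a confounder. Stratifying on it would bias the estimate; the causal effect is the crude pooled difference.
Pooled: Campaign E 24.2% vs Campaign L 36.0%; Campaign L is higher overall.

pooled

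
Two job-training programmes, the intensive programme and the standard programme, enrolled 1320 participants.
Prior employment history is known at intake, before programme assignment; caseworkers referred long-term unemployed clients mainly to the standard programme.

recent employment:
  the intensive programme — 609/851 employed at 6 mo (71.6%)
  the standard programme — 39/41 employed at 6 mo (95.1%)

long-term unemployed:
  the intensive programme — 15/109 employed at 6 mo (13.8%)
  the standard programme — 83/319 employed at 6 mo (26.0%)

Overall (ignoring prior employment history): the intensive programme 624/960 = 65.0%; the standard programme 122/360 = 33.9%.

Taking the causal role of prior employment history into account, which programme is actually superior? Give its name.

the standard programme

Since prior employment history is a pre-existing factor (not a product of the programme) and it affects the outcome on its own, it is a confounder. The stratified rates, not the pooled rate, identify the causal effect.
Within each level — recent employment: 71.6% vs 95.1%; long-term unemployed: 13.8% vs 26.0% — the standard programme is higher every time.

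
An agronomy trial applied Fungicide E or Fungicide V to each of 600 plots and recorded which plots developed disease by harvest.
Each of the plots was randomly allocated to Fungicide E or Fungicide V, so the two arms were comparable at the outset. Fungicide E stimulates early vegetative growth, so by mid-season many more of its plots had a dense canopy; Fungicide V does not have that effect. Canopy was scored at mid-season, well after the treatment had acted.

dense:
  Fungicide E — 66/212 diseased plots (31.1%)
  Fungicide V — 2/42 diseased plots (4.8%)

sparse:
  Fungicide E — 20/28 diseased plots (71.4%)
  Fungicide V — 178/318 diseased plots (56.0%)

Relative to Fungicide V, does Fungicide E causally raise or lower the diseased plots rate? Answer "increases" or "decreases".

decreases

The stratified and pooled comparisons disagree (Fungicide V wins within each mid-season canopy; Fungicide E wins overall), so the answer turns on the causal role of mid-season canopy.
Mid-season canopy is recorded after the fungicide and is itself shifted by it — it sits on the causal path from fungicide to outcome. Conditioning on a mediator would strip out part of the effect we want; the pooled comparison gives the total causal effect.
Pooled: Fungicide E 35.8% vs Fungicide V 50.0%; Fungicide E is lower overall.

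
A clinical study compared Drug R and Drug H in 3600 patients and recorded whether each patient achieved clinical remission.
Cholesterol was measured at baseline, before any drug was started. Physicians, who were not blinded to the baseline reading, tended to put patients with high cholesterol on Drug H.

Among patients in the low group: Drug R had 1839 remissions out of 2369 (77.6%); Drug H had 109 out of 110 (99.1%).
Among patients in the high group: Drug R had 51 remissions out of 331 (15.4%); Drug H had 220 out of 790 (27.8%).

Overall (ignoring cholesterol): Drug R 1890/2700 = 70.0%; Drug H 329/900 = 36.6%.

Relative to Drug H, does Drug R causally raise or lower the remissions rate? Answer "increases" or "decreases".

decreases

Drug H is higher inside every cholesterol stratum but Drug R is higher in aggregate. Whether to stratify depends on how cholesterol relates to the drug.
Since cholesterol is a pre-existing factor (not a product of the drug) and it affects the outcome on its own, it is a confounder. The stratified rates, not the pooled rate, identify the causal effect.
Within each level — low: 77.6% vs 99.1%; high: 15.4% vs 27.8% — Drug H is higher every time.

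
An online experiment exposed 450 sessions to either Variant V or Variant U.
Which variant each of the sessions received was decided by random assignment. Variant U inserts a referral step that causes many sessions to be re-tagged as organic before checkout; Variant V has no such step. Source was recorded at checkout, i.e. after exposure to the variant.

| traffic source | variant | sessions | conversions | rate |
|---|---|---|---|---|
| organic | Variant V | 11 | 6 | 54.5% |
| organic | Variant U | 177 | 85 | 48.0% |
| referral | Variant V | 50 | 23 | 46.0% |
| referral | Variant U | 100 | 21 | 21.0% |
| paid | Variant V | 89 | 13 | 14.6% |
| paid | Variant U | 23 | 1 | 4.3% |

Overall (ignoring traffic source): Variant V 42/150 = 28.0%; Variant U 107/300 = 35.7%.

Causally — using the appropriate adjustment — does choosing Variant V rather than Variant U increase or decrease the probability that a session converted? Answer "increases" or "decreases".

Within every traffic source level Variant V has the higher rate, yet pooled Variant U does — Simpson's reversal.
Stratifying would compare variants among sessions the variants themselves sorted into traffic source groups — a form of selection on an intermediate. The unconditioned pooled rates give the total causal effect.
Pooled: Variant V 28.0% vs Variant U 35.7%; Variant U is higher overall.

decreases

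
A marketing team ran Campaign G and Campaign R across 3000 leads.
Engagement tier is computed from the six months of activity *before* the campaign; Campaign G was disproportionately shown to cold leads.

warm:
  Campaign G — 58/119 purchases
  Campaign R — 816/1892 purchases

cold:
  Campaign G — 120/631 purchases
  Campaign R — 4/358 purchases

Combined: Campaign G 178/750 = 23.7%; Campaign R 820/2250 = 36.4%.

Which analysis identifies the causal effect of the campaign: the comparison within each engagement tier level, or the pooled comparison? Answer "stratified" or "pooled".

stratified

The engagement tier-specific comparison favours Campaign G throughout, but the pooled figures favour Campaign R. The question is whether to condition on engagement tier.
The imbalance in engagement tier arose from how leads were allocated, not from anything the campaign did; and engagement tier independently affects the outcome. The pooled gap is confounded — condition on engagement tier.
Within each level — warm: 48.7% vs 43.1%; cold: 19.0% vs 1.1% — Campaign G is higher every time.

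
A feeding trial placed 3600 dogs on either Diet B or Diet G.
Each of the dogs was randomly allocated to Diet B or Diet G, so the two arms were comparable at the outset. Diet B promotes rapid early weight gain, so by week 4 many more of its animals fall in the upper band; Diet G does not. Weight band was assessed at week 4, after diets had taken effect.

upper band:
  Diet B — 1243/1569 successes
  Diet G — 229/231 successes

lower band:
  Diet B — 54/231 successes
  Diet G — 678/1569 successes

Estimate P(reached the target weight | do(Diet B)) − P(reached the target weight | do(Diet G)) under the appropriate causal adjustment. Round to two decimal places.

+0.22

Stratifying would compare diets among dogs the diets themselves sorted into week-4 weight band groups — a form of selection on an intermediate. The unconditioned pooled rates give the total causal effect.
The causal difference is the pooled difference: 0.721 − 0.504 = +0.217.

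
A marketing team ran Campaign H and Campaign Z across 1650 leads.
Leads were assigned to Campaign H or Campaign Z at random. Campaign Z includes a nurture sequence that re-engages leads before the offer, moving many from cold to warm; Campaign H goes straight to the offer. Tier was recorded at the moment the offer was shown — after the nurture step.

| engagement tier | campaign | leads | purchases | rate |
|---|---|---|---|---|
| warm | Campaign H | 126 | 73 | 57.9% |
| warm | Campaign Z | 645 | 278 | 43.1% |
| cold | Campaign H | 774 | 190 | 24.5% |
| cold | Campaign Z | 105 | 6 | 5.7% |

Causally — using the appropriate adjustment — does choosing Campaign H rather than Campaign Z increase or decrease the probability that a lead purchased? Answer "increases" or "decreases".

decreases

Campaign H is higher inside every engagement tier stratum but Campaign Z is higher in aggregate. Whether to stratify depends on how engagement tier relates to the campaign.
Engagement tier lies on the pathway campaign → engagement tier → outcome, so adjusting for it blocks the indirect effect. For the total causal effect of campaign, use the unadjusted pooled rates.
Pooled: Campaign H 29.2% vs Campaign Z 37.9%; Campaign Z is higher overall.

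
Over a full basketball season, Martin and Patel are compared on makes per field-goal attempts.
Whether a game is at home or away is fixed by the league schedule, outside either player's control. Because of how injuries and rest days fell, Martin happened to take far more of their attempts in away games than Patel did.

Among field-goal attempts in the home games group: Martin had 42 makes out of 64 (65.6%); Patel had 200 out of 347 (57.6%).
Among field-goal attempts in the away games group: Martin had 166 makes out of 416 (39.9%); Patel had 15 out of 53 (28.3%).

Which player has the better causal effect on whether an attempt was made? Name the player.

Game venue satisfies the back-door criterion: it is not a descendant of the player, and it blocks the spurious path from player to outcome. Adjusting for it (i.e., using the within-game venue rates) gives the causal effect.
Within each level — home games: 65.6% vs 57.6%; away games: 39.9% vs 28.3% — Martin is higher every time.

Martin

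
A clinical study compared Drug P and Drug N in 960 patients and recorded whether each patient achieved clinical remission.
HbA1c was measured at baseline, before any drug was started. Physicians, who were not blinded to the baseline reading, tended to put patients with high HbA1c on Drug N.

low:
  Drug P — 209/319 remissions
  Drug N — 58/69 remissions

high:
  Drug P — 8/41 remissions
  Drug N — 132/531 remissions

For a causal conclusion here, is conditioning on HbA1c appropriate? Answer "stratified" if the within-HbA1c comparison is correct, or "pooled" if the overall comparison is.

The stratified and pooled comparisons disagree (Drug N wins within each HbA1c; Drug P wins overall), so the answer turns on the causal role of HbA1c.
Since HbA1c is a pre-existing factor (not a product of the drug) and it affects the outcome on its own, it is a confounder. The stratified rates, not the pooled rate, identify the causal effect.
Within each level — low: 65.5% vs 84.1%; high: 19.5% vs 24.9% — Drug N is higher every time.

stratified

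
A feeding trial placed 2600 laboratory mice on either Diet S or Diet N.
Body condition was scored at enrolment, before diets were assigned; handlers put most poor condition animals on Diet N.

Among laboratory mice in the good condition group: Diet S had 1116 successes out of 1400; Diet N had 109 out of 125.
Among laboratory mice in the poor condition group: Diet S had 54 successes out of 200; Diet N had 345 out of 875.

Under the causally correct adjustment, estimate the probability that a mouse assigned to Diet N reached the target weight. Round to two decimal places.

Starting body condition differs across diets for reasons unrelated to any effect of the diet itself, and it separately predicts the outcome — a classic confounder. We must compare within starting body condition levels.
Standardising Diet N to the population starting body condition mix: 0.587·109/125 + 0.413·345/875 = 0.674.

0.67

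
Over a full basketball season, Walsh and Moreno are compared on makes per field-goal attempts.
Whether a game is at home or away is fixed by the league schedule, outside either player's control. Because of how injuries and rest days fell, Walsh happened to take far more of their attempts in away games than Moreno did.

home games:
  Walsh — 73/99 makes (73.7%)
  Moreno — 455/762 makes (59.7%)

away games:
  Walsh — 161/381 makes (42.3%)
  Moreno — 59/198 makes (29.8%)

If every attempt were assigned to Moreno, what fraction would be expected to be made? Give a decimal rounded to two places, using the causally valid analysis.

The imbalance in game venue arose from how field-goal attempts were allocated, not from anything the player did; and game venue independently affects the outcome. The pooled gap is confounded — condition on game venue.
Standardising Moreno to the population game venue mix: 0.598·455/762 + 0.402·59/198 = 0.477.

0.48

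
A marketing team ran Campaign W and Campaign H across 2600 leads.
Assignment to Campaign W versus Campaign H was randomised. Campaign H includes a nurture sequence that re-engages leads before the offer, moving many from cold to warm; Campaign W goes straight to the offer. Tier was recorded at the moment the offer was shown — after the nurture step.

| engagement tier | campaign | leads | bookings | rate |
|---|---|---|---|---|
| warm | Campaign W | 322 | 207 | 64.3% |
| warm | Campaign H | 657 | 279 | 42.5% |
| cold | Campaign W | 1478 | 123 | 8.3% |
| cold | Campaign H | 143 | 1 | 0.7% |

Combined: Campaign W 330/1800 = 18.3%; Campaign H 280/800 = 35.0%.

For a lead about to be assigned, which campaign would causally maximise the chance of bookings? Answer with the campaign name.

Campaign H

Engagement tier lies on the pathway campaign → engagement tier → outcome, so adjusting for it blocks the indirect effect. For the total causal effect of campaign, use the unadjusted pooled rates.
Pooled: Campaign W 18.3% vs Campaign H 35.0%; Campaign H is higher overall.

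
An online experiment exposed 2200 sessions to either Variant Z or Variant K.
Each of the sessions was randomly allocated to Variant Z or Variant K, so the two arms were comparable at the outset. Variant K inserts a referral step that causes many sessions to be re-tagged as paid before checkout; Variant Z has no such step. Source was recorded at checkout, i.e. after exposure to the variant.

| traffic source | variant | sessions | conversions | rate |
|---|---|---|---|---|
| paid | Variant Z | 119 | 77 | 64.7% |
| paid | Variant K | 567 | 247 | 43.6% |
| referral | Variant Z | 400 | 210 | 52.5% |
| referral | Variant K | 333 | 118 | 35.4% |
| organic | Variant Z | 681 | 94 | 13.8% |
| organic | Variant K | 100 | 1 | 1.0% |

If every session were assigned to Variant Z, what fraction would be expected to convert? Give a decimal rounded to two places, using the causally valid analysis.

0.32

Traffic source here is a post-treatment variable shaped by the variant; conditioning on it would introduce bias rather than remove it. The overall comparison is the causal one.
So P(outcome | do(Variant Z)) is just the pooled rate for Variant Z: 381/1200 = 0.318.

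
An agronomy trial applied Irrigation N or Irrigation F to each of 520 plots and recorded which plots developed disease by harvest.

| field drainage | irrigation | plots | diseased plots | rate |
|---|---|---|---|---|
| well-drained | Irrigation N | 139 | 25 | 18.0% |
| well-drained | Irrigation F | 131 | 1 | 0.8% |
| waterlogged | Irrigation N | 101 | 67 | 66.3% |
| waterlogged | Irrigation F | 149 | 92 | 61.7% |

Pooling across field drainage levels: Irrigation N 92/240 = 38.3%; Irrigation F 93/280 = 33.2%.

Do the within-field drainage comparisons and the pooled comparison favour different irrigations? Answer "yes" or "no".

no

Within each field drainage level (well-drained 18.0% vs 0.8%; waterlogged 66.3% vs 61.7%), Irrigation F has the lower rate every time. Pooled: 38.3% vs 33.2% — Irrigation F has the lower rate overall. They agree.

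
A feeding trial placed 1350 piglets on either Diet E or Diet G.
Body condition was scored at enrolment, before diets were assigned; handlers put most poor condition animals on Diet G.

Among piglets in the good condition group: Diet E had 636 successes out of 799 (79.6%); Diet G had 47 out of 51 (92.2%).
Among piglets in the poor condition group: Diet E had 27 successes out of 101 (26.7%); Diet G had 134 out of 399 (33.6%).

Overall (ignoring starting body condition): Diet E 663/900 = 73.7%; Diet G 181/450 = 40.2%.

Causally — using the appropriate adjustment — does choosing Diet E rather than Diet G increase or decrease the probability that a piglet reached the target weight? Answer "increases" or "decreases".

The starting body condition-specific comparison favours Diet G throughout, but the pooled figures favour Diet E. The question is whether to condition on starting body condition.
Starting body condition differs across diets for reasons unrelated to any effect of the diet itself, and it separately predicts the outcome — a classic confounder. We must compare within starting body condition levels.
Within each level — good condition: 79.6% vs 92.2%; poor condition: 26.7% vs 33.6% — Diet G is higher every time.

decreases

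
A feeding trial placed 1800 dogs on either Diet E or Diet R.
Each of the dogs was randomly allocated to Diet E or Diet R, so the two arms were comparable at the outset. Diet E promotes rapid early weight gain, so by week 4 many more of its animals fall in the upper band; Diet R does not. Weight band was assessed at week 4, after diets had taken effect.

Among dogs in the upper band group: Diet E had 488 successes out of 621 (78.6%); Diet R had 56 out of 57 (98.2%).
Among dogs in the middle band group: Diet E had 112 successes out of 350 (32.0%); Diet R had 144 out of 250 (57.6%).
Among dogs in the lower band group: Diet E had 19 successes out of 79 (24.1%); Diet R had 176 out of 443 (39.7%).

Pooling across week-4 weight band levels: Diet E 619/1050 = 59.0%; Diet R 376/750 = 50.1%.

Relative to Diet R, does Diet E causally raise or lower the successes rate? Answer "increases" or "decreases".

Stratifying would compare diets among dogs the diets themselves sorted into week-4 weight band groups — a form of selection on an intermediate. The unconditioned pooled rates give the total causal effect.
Pooled: Diet E 59.0% vs Diet R 50.1%; Diet E is higher overall.

increases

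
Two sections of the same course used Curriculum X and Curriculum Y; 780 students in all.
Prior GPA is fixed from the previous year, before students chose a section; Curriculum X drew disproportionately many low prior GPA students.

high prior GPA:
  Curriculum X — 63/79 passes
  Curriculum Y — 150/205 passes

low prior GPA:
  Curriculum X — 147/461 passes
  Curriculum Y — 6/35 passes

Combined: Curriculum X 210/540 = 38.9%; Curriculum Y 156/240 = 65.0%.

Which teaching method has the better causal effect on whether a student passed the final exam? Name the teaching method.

Curriculum X

Within every prior GPA band level Curriculum X has the higher rate, yet pooled Curriculum Y does — Simpson's reversal.
Prior GPA band is set before the teaching method has any effect — it is not caused by the teaching method — and it independently drives the outcome. That makes it a confounder, so the causal comparison is within prior GPA band levels.
Within each level — high prior GPA: 79.7% vs 73.2%; low prior GPA: 31.9% vs 17.1% — Curriculum X is higher every time.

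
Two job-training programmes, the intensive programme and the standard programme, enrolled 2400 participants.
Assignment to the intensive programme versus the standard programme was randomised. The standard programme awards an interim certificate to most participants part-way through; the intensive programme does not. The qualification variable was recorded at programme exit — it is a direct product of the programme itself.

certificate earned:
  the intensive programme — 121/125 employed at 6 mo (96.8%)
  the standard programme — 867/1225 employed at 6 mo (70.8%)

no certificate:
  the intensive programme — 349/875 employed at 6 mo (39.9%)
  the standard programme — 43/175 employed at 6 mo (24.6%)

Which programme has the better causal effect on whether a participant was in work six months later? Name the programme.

the standard programme

the intensive programme is higher inside every qualification attained during the programme stratum but the standard programme is higher in aggregate. Whether to stratify depends on how qualification attained during the programme relates to the programme.
The distribution of qualification attained during the programme is itself part of what the programme does — it is an intermediate outcome. Holding it fixed would remove that part of the effect; the total effect is the pooled difference.
Pooled: the intensive programme 47.0% vs the standard programme 65.0%; the standard programme is higher overall.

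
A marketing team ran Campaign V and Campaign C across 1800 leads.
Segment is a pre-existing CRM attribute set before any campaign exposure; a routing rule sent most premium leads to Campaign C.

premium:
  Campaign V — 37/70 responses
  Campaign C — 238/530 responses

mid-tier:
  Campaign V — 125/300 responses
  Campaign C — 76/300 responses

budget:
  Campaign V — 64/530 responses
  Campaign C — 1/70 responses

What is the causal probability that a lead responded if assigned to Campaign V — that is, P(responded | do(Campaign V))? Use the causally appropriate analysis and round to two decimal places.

0.36

The imbalance in customer segment arose from how leads were allocated, not from anything the campaign did; and customer segment independently affects the outcome. The pooled gap is confounded — condition on customer segment.
Standardising Campaign V to the population customer segment mix: 0.333·37/70 + 0.333·125/300 + 0.333·64/530 = 0.355.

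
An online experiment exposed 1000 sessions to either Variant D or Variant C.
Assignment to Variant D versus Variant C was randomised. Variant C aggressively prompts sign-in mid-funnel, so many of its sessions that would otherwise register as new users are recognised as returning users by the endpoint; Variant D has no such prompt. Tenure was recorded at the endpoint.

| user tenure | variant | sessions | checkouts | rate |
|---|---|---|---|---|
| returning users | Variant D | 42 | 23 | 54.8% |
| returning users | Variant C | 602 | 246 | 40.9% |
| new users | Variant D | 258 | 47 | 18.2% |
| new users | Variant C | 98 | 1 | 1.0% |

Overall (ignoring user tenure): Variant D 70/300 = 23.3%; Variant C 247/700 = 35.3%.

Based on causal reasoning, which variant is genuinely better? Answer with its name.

User tenure is recorded after the variant and is itself shifted by it — it sits on the causal path from variant to outcome. Conditioning on a mediator would strip out part of the effect we want; the pooled comparison gives the total causal effect.
Pooled: Variant D 23.3% vs Variant C 35.3%; Variant C is higher overall.

Variant C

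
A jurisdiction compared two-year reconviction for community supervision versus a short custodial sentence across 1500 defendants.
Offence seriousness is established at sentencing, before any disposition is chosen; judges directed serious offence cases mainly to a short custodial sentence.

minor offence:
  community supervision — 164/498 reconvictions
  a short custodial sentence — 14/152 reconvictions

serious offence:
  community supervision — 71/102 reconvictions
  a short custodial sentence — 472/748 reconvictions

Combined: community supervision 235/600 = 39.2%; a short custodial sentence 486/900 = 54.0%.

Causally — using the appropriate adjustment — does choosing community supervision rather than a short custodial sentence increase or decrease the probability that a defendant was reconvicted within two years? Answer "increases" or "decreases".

Within every offence seriousness level a short custodial sentence has the lower rate, yet pooled community supervision does — Simpson's reversal.
Nothing the disposition does changes offence seriousness; the imbalance is an allocation artefact. With offence seriousness also predicting the outcome, the pooled figure is confounded, and the within-stratum comparison is the causal one.
Within each level — minor offence: 32.9% vs 9.2%; serious offence: 69.6% vs 63.1% — a short custodial sentence is lower every time.

increases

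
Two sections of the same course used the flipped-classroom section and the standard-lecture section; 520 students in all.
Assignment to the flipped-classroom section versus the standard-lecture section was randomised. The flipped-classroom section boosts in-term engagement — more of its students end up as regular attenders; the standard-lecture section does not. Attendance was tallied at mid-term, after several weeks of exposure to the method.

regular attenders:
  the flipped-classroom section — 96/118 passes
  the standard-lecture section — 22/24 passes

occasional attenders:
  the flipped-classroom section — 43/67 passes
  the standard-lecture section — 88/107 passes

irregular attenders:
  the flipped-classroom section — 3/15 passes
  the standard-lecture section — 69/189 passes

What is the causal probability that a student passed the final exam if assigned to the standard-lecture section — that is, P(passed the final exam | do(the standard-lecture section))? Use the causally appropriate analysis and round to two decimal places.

The distribution of mid-term attendance is itself part of what the teaching method does — it is an intermediate outcome. Holding it fixed would remove that part of the effect; the total effect is the pooled difference.
So P(outcome | do(the standard-lecture section)) is just the pooled rate for the standard-lecture section: 179/320 = 0.559.

0.56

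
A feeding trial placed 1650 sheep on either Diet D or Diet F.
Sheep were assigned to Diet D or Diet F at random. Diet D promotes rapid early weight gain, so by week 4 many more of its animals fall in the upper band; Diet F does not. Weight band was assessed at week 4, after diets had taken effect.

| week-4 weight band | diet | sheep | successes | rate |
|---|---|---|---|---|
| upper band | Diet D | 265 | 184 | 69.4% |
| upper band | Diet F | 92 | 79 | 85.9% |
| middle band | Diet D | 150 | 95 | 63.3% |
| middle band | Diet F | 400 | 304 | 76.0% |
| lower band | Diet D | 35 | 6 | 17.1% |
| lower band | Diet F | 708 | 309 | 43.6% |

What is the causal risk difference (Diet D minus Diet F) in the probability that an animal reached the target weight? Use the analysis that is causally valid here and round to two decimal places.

+0.06

Week-4 weight band is downstream of the diet. One should not condition on a consequence of treatment, so the overall rates are the right comparison.
The causal difference is the pooled difference: 0.633 − 0.577 = +0.057.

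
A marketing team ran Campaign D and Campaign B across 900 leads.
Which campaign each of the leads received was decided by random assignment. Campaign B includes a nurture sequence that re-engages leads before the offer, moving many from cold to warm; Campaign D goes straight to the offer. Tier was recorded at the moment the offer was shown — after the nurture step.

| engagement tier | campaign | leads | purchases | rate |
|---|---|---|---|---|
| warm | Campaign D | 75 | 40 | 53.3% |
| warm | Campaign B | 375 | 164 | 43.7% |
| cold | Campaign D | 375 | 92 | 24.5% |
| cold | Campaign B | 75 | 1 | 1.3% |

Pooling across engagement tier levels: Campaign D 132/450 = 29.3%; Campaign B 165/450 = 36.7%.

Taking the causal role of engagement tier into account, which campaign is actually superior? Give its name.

Because the campaign influences engagement tier, engagement tier is a post-treatment mediator, not a confounder. Stratifying on it would bias the estimate; the causal effect is the crude pooled difference.
Pooled: Campaign D 29.3% vs Campaign B 36.7%; Campaign B is higher overall.

Campaign B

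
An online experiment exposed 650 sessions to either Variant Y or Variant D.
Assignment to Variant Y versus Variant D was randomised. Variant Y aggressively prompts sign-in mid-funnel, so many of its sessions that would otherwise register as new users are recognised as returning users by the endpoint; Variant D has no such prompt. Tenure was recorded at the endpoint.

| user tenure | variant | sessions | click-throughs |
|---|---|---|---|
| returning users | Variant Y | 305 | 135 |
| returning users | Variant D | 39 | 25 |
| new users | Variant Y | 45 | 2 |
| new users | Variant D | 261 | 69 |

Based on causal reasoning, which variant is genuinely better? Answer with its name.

Variant Y

User tenure lies on the pathway variant → user tenure → outcome, so adjusting for it blocks the indirect effect. For the total causal effect of variant, use the unadjusted pooled rates.
Pooled: Variant Y 39.1% vs Variant D 31.3%; Variant Y is higher overall.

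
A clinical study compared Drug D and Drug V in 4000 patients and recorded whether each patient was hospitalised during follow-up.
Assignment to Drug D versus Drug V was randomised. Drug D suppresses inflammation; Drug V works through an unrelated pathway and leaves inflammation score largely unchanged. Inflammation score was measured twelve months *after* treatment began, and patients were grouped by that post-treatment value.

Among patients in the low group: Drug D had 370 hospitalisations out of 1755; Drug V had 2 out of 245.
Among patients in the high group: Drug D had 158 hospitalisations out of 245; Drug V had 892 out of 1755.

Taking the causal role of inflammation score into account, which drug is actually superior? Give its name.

Drug D

Drug V is lower inside every inflammation score stratum but Drug D is lower in aggregate. Whether to stratify depends on how inflammation score relates to the drug.
Inflammation score lies on the pathway drug → inflammation score → outcome, so adjusting for it blocks the indirect effect. For the total causal effect of drug, use the unadjusted pooled rates.
Pooled: Drug D 26.4% vs Drug V 44.7%; Drug D is lower overall.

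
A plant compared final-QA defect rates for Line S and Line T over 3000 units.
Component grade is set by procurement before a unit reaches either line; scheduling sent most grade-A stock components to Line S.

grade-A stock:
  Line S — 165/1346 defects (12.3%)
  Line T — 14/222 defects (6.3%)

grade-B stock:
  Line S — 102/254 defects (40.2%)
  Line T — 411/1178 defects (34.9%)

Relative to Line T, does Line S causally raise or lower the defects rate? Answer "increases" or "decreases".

Component grade is set before the line has any effect — it is not caused by the line — and it independently drives the outcome. That makes it a confounder, so the causal comparison is within component grade levels.
Within each level — grade-A stock: 12.3% vs 6.3%; grade-B stock: 40.2% vs 34.9% — Line T is lower every time.

increases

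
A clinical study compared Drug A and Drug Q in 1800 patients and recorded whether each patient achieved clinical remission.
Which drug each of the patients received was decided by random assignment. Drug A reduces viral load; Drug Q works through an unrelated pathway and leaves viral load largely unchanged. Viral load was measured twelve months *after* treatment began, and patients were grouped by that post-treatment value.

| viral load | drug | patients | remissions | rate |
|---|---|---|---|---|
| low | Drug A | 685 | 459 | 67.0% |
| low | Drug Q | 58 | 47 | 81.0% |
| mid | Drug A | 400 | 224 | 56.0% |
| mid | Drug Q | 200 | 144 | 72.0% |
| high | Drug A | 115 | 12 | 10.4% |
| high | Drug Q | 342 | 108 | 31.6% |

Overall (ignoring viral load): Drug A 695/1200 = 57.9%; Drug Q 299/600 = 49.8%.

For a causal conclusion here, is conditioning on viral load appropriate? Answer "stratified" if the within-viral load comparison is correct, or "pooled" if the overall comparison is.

Because the drug influences viral load, viral load is a post-treatment mediator, not a confounder. Stratifying on it would bias the estimate; the causal effect is the crude pooled difference.
Pooled: Drug A 57.9% vs Drug Q 49.8%; Drug A is higher overall.

pooled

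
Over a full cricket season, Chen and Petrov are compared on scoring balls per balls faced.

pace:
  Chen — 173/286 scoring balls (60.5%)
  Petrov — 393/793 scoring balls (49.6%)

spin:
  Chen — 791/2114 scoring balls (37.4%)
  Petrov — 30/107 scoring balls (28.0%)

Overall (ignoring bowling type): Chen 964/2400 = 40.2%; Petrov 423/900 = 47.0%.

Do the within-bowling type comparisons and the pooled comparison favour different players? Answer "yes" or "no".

yes

Within each bowling type level (pace 60.5% vs 49.6%; spin 37.4% vs 28.0%), Chen has the higher rate every time. Pooled: 40.2% vs 47.0% — Petrov has the higher rate overall. The two comparisons disagree.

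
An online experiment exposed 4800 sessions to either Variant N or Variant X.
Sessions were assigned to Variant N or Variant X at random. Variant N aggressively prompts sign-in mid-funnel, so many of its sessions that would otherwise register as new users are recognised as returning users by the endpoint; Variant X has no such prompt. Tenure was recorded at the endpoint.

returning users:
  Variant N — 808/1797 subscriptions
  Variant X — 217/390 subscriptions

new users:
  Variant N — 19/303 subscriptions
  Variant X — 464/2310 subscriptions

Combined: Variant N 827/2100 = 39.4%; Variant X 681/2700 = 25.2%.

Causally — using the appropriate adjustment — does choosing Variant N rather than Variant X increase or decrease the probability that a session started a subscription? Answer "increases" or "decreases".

increases

Within every user tenure level Variant X has the higher rate, yet pooled Variant N does — Simpson's reversal.
User tenure is downstream of the variant. One should not condition on a consequence of treatment, so the overall rates are the right comparison.
Pooled: Variant N 39.4% vs Variant X 25.2%; Variant N is higher overall.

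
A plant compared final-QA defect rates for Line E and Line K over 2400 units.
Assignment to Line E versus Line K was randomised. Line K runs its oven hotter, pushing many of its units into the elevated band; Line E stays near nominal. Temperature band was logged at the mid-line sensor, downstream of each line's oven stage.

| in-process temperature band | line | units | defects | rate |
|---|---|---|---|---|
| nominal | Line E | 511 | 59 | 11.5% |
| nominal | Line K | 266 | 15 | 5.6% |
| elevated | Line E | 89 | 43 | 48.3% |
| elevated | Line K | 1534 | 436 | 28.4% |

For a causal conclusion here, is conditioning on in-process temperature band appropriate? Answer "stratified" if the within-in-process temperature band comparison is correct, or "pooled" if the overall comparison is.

The distribution of in-process temperature band is itself part of what the line does — it is an intermediate outcome. Holding it fixed would remove that part of the effect; the total effect is the pooled difference.
Pooled: Line E 17.0% vs Line K 25.1%; Line E is lower overall.

pooled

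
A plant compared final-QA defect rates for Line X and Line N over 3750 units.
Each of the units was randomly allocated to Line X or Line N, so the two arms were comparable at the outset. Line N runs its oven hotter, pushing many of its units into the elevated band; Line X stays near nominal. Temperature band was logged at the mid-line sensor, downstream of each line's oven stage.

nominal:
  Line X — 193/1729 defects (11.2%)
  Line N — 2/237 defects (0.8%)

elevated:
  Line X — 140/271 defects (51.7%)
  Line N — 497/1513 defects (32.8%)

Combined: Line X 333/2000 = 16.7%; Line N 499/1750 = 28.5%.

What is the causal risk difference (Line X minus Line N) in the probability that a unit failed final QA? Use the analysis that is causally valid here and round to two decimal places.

-0.12

The in-process temperature band-specific comparison favours Line N throughout, but the pooled figures favour Line X. The question is whether to condition on in-process temperature band.
In-process temperature band is downstream of the line. One should not condition on a consequence of treatment, so the overall rates are the right comparison.
The causal difference is the pooled difference: 0.167 − 0.285 = -0.119.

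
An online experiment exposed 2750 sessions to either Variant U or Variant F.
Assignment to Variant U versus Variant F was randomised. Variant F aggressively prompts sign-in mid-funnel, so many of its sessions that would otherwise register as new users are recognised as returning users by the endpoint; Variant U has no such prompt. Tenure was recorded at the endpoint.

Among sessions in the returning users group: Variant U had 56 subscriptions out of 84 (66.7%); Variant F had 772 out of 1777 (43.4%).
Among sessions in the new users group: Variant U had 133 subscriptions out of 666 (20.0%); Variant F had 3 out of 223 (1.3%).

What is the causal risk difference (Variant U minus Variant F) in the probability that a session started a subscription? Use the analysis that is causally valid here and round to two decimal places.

-0.14

The distribution of user tenure is itself part of what the variant does — it is an intermediate outcome. Holding it fixed would remove that part of the effect; the total effect is the pooled difference.
The causal difference is the pooled difference: 0.252 − 0.388 = -0.136.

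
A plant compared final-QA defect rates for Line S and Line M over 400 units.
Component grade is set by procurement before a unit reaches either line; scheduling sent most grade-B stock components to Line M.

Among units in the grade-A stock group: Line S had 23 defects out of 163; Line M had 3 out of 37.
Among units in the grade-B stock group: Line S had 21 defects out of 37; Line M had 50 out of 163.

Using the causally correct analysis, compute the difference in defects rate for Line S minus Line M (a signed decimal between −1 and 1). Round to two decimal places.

The stratified and pooled comparisons disagree (Line M wins within each component grade; Line S wins overall), so the answer turns on the causal role of component grade.
Nothing the line does changes component grade; the imbalance is an allocation artefact. With component grade also predicting the outcome, the pooled figure is confounded, and the within-stratum comparison is the causal one.
Adjusting over the population distribution of component grade: 0.500·(0.141−0.081) + 0.500·(0.568−0.307) = +0.160.

+0.16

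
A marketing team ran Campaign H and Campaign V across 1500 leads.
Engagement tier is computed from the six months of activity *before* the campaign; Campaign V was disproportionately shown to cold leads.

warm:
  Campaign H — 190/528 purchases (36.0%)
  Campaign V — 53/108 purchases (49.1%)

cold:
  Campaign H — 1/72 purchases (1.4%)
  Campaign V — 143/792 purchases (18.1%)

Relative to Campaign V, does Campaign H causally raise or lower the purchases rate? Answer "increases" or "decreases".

decreases

Here engagement tier is a common cause — it drives both which campaign a case falls under and the outcome. The crude comparison mixes populations; the stratum-specific rates are the causally relevant ones.
Within each level — warm: 36.0% vs 49.1%; cold: 1.4% vs 18.1% — Campaign V is higher every time.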